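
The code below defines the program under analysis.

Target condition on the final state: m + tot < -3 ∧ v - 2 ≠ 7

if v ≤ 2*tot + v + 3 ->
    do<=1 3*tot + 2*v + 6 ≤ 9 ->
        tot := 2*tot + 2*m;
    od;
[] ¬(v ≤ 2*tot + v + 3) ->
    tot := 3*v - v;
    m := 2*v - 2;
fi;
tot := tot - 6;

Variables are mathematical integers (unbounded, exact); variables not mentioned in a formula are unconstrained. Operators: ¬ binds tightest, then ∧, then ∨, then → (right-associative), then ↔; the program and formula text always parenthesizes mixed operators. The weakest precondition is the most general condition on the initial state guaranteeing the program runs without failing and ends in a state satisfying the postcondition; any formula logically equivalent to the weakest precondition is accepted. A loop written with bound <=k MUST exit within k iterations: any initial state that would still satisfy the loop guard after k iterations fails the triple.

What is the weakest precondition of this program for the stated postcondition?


Working backward. After the program, the postcondition m + tot < -3 ∧ v - 2 ≠ 7 must hold; in canonical form it is m + tot < -3 ∧ v ≠ 9.
Before tot := tot - 6: m + tot < 3 ∧ v ≠ 9
Then branch requires (3*tot + 2*v ≤ 3 → ((¬(6*m + 6*tot + 2*v ≤ 3)) ∧ 3*m + 2*tot < 3 ∧ v ≠ 9)) ∧ ((¬(3*tot + 2*v ≤ 3)) → (m + tot < 3 ∧ v ≠ 9)); else branch requires 4*v < 5 ∧ v ≠ 9.
Before the if: (2*tot ≥ -3 → ((3*tot + 2*v ≤ 3 → ((¬(6*m + 6*tot + 2*v ≤ 3)) ∧ 3*m + 2*tot < 3 ∧ v ≠ 9)) ∧ ((¬(3*tot + 2*v ≤ 3)) → (m + tot < 3 ∧ v ≠ 9)))) ∧ ((¬(2*tot ≥ -3)) → (4*v < 5 ∧ v ≠ 9))
Answer: WP = (2*tot ≥ -3 → ((3*tot + 2*v ≤ 3 → ((¬(6*m + 6*tot + 2*v ≤ 3)) ∧ 3*m + 2*tot < 3 ∧ v ≠ 9)) ∧ ((¬(3*tot + 2*v ≤ 3)) → (m + tot < 3 ∧ v ≠ 9)))) ∧ ((¬(2*tot ≥ -3)) → (4*v < 5 ∧ v ≠ 9))


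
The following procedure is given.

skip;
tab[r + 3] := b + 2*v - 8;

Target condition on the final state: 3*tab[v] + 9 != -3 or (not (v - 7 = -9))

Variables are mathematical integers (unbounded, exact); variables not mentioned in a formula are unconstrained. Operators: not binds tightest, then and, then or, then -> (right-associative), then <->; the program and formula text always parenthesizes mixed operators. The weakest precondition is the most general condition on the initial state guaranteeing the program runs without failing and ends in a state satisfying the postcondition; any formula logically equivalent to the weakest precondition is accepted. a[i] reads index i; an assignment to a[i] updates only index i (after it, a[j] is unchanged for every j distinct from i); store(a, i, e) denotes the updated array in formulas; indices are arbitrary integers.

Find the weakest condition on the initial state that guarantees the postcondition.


Working backward. After the program, the postcondition 3*tab[v] + 9 != -3 or (not (v - 7 = -9)) must hold; in canonical form it is 3*tab[v] != -12 or (not (v = -2)).
Before tab[r + 3] := b + 2*v - 8: 3*store(tab, r + 3, b + 2*v - 8)[v] != -12 or (not (v = -2))
Before skip: 3*store(tab, r + 3, b + 2*v - 8)[v] != -12 or (not (v = -2))
Answer: WP = 3*store(tab, r + 3, b + 2*v - 8)[v] != -12 or (not (v = -2))


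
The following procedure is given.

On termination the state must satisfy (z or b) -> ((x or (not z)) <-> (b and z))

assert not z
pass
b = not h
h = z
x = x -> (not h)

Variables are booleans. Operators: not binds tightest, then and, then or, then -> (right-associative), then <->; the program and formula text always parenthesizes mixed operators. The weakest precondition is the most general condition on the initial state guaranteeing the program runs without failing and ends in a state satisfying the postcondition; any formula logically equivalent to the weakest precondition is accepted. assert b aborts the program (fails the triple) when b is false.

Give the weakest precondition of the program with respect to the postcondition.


Working backward. After the program, (z or b) -> ((x or (not z)) <-> (b and z)) must hold.
Before x := x -> (not h): (z or b) -> (((x -> (not h)) or (not z)) <-> (b and z))
Before h := z: (z or b) -> (((x -> (not z)) or (not z)) <-> (b and z))
Before b := not h: (z or (not h)) -> (((x -> (not z)) or (not z)) <-> ((not h) and z))
Before skip: (z or (not h)) -> (((x -> (not z)) or (not z)) <-> ((not h) and z))
Before assert not z: (not z) and ((z or (not h)) -> (((x -> (not z)) or (not z)) <-> ((not h) and z)))
Answer: WP = (not z) and ((z or (not h)) -> (((x -> (not z)) or (not z)) <-> ((not h) and z)))


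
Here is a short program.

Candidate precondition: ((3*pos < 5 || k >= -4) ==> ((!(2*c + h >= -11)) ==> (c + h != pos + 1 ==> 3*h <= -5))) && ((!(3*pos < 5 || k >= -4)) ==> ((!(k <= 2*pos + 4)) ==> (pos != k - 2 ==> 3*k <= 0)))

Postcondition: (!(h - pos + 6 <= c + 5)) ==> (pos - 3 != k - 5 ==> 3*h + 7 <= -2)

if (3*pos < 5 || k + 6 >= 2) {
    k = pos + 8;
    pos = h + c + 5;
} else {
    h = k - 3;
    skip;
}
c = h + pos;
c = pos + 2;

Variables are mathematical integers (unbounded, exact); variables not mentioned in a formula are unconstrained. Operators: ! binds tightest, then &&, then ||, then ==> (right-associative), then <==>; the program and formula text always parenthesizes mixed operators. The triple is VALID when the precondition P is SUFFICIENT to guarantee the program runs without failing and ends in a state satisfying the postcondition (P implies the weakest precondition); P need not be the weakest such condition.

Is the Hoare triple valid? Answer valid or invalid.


Working backward. After the program, the postcondition (!(h - pos + 6 <= c + 5)) ==> (pos - 3 != k - 5 ==> 3*h + 7 <= -2) must hold; in canonical form it is (!(h <= c + pos - 1)) ==> (pos != k - 2 ==> 3*h <= -9).
Before c := pos + 2: (!(h <= 2*pos + 1)) ==> (pos != k - 2 ==> 3*h <= -9)
Before c := h + pos: (!(h <= 2*pos + 1)) ==> (pos != k - 2 ==> 3*h <= -9)
Then branch requires (!(2*c + h >= -11)) ==> (c + h != pos + 1 ==> 3*h <= -9); else branch requires (!(k <= 2*pos + 4)) ==> (pos != k - 2 ==> 3*k <= 0).
Before the if: ((3*pos < 5 || k >= -4) ==> ((!(2*c + h >= -11)) ==> (c + h != pos + 1 ==> 3*h <= -9))) && ((!(3*pos < 5 || k >= -4)) ==> ((!(k <= 2*pos + 4)) ==> (pos != k - 2 ==> 3*k <= 0)))
The weakest precondition is ((3*pos < 5 || k >= -4) ==> ((!(2*c + h >= -11)) ==> (c + h != pos + 1 ==> 3*h <= -9))) && ((!(3*pos < 5 || k >= -4)) ==> ((!(k <= 2*pos + 4)) ==> (pos != k - 2 ==> 3*k <= 0))).
Check whether ((3*pos < 5 || k >= -4) ==> ((!(2*c + h >= -11)) ==> (c + h != pos + 1 ==> 3*h <= -5))) && ((!(3*pos < 5 || k >= -4)) ==> ((!(k <= 2*pos + 4)) ==> (pos != k - 2 ==> 3*k <= 0))) implies it.
Countermodel: at the initial state c = -5, h = -2, k = 1, pos = -2, the precondition holds but the weakest precondition fails.
Answer: invalid


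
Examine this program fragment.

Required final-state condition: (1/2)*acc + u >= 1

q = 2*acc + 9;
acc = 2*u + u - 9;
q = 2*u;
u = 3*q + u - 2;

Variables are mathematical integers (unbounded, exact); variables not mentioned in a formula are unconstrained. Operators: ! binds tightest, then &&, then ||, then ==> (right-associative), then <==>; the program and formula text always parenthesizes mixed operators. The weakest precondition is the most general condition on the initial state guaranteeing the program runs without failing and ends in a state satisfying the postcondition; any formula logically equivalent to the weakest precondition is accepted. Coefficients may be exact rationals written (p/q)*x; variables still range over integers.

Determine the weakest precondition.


Working backward. After the program, (1/2)*acc + u >= 1 must hold.
Before u := 3*q + u - 2: (1/2)*acc + 3*q + u >= 3
Before q := 2*u: (1/2)*acc + 7*u >= 3
Before acc := 2*u + u - 9: (17/2)*u >= 15/2
Before q := 2*acc + 9: (17/2)*u >= 15/2
Answer: WP = (17/2)*u >= 15/2


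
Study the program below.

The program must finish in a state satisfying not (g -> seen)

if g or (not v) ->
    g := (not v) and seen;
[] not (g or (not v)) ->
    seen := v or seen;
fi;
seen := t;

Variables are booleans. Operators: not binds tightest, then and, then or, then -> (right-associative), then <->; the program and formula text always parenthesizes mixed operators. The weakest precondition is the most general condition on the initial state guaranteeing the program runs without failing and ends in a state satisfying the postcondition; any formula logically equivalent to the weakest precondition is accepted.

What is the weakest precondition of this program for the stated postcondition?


Working backward. After the program, not (g -> seen) must hold.
Before seen := t: not (g -> t)
Then branch requires not (((not v) and seen) -> t); else branch requires not (g -> t).
Before the if: ((g or (not v)) -> (not (((not v) and seen) -> t))) and ((not (g or (not v))) -> (not (g -> t)))
Answer: WP = ((g or (not v)) -> (not (((not v) and seen) -> t))) and ((not (g or (not v))) -> (not (g -> t)))


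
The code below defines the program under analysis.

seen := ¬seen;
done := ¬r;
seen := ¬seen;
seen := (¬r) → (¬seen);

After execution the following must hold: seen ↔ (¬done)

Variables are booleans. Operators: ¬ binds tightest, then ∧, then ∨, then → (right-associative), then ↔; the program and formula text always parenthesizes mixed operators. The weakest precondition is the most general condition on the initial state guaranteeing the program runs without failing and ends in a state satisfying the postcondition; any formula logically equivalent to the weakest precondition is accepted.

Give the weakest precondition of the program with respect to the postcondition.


Working backward. After the program, seen ↔ (¬done) must hold.
Before seen := (¬r) → (¬seen): ((¬r) → (¬seen)) ↔ (¬done)
Before seen := ¬seen: ((¬r) → seen) ↔ (¬done)
Before done := ¬r: ((¬r) → seen) ↔ r
Before seen := ¬seen: ((¬r) → (¬seen)) ↔ r
Answer: WP = ((¬r) → (¬seen)) ↔ r


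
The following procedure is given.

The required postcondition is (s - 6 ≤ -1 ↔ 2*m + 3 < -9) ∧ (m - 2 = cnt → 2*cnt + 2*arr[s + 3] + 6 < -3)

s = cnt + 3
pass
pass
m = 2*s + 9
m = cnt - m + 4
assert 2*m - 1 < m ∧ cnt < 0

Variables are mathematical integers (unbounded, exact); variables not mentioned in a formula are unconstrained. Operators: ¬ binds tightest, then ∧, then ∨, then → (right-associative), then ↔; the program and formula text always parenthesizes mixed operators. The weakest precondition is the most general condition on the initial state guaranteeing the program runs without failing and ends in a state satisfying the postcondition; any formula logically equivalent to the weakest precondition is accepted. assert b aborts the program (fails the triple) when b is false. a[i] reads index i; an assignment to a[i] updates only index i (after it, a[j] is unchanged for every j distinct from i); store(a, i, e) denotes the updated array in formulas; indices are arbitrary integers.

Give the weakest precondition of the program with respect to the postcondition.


Working backward. After the program, the postcondition (s - 6 ≤ -1 ↔ 2*m + 3 < -9) ∧ (m - 2 = cnt → 2*cnt + 2*arr[s + 3] + 6 < -3) must hold; in canonical form it is (s ≤ 5 ↔ 2*m < -12) ∧ (m = cnt + 2 → 2*arr[s + 3] + 2*cnt < -9).
Before assert 2*m - 1 < m ∧ cnt < 0: m < 1 ∧ cnt < 0 ∧ (s ≤ 5 ↔ 2*m < -12) ∧ (m = cnt + 2 → 2*arr[s + 3] + 2*cnt < -9)
Before m := cnt - m + 4: cnt < m - 3 ∧ cnt < 0 ∧ (s ≤ 5 ↔ 2*cnt < 2*m - 20) ∧ (m = 2 → 2*arr[s + 3] + 2*cnt < -9)
Before m := 2*s + 9: cnt < 2*s + 6 ∧ cnt < 0 ∧ (s ≤ 5 ↔ 2*cnt < 4*s - 2) ∧ (2*s = -7 → 2*arr[s + 3] + 2*cnt < -9)
Before skip: cnt < 2*s + 6 ∧ cnt < 0 ∧ (s ≤ 5 ↔ 2*cnt < 4*s - 2) ∧ (2*s = -7 → 2*arr[s + 3] + 2*cnt < -9)
Before skip: cnt < 2*s + 6 ∧ cnt < 0 ∧ (s ≤ 5 ↔ 2*cnt < 4*s - 2) ∧ (2*s = -7 → 2*arr[s + 3] + 2*cnt < -9)
Before s := cnt + 3: cnt > -12 ∧ cnt < 0 ∧ (cnt ≤ 2 ↔ 2*cnt > -10) ∧ (2*cnt = -13 → 2*arr[cnt + 6] + 2*cnt < -9)
Answer: WP = cnt > -12 ∧ cnt < 0 ∧ (cnt ≤ 2 ↔ 2*cnt > -10) ∧ (2*cnt = -13 → 2*arr[cnt + 6] + 2*cnt < -9)


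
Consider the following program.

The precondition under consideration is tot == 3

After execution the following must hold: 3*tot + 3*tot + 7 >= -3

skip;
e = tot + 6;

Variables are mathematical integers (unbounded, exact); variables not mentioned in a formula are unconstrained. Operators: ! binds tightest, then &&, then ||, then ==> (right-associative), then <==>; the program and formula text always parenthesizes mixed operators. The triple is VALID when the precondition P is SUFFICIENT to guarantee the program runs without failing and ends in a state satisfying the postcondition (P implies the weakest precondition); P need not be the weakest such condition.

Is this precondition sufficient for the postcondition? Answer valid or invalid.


Working backward. After the program, the postcondition 3*tot + 3*tot + 7 >= -3 must hold; in canonical form it is 6*tot >= -10.
Before e := tot + 6: 6*tot >= -10
Before skip: 6*tot >= -10
The weakest precondition is 6*tot >= -10.
Check whether tot == 3 implies it.
Every state satisfying the precondition satisfies the weakest precondition: the implication holds.
Answer: valid


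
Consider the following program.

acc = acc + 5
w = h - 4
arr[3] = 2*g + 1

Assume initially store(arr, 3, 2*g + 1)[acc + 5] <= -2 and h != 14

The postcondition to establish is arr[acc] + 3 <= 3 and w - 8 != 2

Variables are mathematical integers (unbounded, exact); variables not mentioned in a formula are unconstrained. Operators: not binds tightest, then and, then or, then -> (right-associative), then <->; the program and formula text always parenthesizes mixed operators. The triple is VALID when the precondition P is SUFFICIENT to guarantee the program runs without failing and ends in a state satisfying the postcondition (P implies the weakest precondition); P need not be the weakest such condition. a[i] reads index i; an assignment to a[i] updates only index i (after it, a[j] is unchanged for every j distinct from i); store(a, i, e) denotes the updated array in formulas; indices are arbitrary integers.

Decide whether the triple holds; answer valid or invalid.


Working backward. After the program, the postcondition arr[acc] + 3 <= 3 and w - 8 != 2 must hold; in canonical form it is arr[acc] <= 0 and w != 10.
Before arr[3] := 2*g + 1: store(arr, 3, 2*g + 1)[acc] <= 0 and w != 10
Before w := h - 4: store(arr, 3, 2*g + 1)[acc] <= 0 and h != 14
Before acc := acc + 5: store(arr, 3, 2*g + 1)[acc + 5] <= 0 and h != 14
The weakest precondition is store(arr, 3, 2*g + 1)[acc + 5] <= 0 and h != 14.
Check whether store(arr, 3, 2*g + 1)[acc + 5] <= -2 and h != 14 implies it.
Every state satisfying the precondition satisfies the weakest precondition: the implication holds.
Answer: valid


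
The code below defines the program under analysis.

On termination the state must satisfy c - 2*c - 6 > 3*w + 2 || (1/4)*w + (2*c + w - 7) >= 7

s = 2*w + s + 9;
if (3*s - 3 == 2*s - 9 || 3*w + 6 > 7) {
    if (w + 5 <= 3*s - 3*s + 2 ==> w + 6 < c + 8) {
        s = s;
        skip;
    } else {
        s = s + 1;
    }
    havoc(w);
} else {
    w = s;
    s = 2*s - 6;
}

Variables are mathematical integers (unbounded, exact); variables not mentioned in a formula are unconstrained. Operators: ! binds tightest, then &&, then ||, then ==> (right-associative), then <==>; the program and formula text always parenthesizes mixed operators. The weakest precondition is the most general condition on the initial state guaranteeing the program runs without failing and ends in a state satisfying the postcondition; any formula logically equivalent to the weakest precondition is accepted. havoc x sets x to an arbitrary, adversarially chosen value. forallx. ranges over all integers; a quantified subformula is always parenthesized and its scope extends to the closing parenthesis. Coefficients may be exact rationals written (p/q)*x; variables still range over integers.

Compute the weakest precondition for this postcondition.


Working backward. After the program, the postcondition c - 2*c - 6 > 3*w + 2 || (1/4)*w + (2*c + w - 7) >= 7 must hold; in canonical form it is c + 3*w < -8 || 2*c + (5/4)*w >= 14.
Then branch requires ((w <= -3 ==> w < c + 2) ==> (forall w_1. (c + 3*w_1 < -8 || 2*c + (5/4)*w_1 >= 14))) && ((!(w <= -3 ==> w < c + 2)) ==> (forall w_1. (c + 3*w_1 < -8 || 2*c + (5/4)*w_1 >= 14))); else branch requires c + 3*s < -8 || 2*c + (5/4)*s >= 14.
Before the if: ((s == -6 || 3*w > 1) ==> (((w <= -3 ==> w < c + 2) ==> (forall w_1. (c + 3*w_1 < -8 || 2*c + (5/4)*w_1 >= 14))) && ((!(w <= -3 ==> w < c + 2)) ==> (forall w_1. (c + 3*w_1 < -8 || 2*c + (5/4)*w_1 >= 14))))) && ((!(s == -6 || 3*w > 1)) ==> (c + 3*s < -8 || 2*c + (5/4)*s >= 14))
Before s := 2*w + s + 9: ((s + 2*w == -15 || 3*w > 1) ==> (((w <= -3 ==> w < c + 2) ==> (forall w_1. (c + 3*w_1 < -8 || 2*c + (5/4)*w_1 >= 14))) && ((!(w <= -3 ==> w < c + 2)) ==> (forall w_1. (c + 3*w_1 < -8 || 2*c + (5/4)*w_1 >= 14))))) && ((!(s + 2*w == -15 || 3*w > 1)) ==> (c + 3*s + 6*w < -35 || 2*c + (5/4)*s + (5/2)*w >= 11/4))
Answer: WP = ((s + 2*w == -15 || 3*w > 1) ==> (((w <= -3 ==> w < c + 2) ==> (forall w_1. (c + 3*w_1 < -8 || 2*c + (5/4)*w_1 >= 14))) && ((!(w <= -3 ==> w < c + 2)) ==> (forall w_1. (c + 3*w_1 < -8 || 2*c + (5/4)*w_1 >= 14))))) && ((!(s + 2*w == -15 || 3*w > 1)) ==> (c + 3*s + 6*w < -35 || 2*c + (5/4)*s + (5/2)*w >= 11/4))


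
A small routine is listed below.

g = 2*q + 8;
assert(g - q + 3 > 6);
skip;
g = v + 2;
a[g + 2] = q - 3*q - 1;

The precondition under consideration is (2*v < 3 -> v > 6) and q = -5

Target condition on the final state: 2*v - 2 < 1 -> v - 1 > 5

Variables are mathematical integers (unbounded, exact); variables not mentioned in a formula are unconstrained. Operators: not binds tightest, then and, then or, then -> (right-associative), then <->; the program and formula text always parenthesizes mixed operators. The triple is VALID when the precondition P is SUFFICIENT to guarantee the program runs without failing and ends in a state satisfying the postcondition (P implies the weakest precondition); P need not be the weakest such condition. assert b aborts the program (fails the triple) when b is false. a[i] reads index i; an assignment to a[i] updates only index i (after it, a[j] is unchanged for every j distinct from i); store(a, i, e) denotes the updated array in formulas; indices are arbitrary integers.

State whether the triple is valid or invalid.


Working backward. After the program, the postcondition 2*v - 2 < 1 -> v - 1 > 5 must hold; in canonical form it is 2*v < 3 -> v > 6.
Before a[g + 2] := q - 3*q - 1: 2*v < 3 -> v > 6
Before g := v + 2: 2*v < 3 -> v > 6
Before skip: 2*v < 3 -> v > 6
Before assert g - q + 3 > 6: g > q + 3 and (2*v < 3 -> v > 6)
Before g := 2*q + 8: q > -5 and (2*v < 3 -> v > 6)
The weakest precondition is q > -5 and (2*v < 3 -> v > 6).
Check whether (2*v < 3 -> v > 6) and q = -5 implies it.
Countermodel: at the initial state q = -5, v = 7, the precondition holds but the weakest precondition fails.
Answer: invalid


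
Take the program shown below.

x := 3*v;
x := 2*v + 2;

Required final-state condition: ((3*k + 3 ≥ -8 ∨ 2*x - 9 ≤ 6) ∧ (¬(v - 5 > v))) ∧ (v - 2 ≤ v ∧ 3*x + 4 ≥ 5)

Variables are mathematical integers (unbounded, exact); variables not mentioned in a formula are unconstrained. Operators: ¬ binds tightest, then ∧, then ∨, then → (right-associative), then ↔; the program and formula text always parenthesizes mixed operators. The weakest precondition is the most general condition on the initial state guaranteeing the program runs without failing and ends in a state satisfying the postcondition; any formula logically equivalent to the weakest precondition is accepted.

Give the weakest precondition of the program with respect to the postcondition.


Working backward. After the program, the postcondition ((3*k + 3 ≥ -8 ∨ 2*x - 9 ≤ 6) ∧ (¬(v - 5 > v))) ∧ (v - 2 ≤ v ∧ 3*x + 4 ≥ 5) must hold; in canonical form it is (3*k ≥ -11 ∨ 2*x ≤ 15) ∧ 3*x ≥ 1.
Before x := 2*v + 2: (3*k ≥ -11 ∨ 4*v ≤ 11) ∧ 6*v ≥ -5
Before x := 3*v: (3*k ≥ -11 ∨ 4*v ≤ 11) ∧ 6*v ≥ -5
Answer: WP = (3*k ≥ -11 ∨ 4*v ≤ 11) ∧ 6*v ≥ -5


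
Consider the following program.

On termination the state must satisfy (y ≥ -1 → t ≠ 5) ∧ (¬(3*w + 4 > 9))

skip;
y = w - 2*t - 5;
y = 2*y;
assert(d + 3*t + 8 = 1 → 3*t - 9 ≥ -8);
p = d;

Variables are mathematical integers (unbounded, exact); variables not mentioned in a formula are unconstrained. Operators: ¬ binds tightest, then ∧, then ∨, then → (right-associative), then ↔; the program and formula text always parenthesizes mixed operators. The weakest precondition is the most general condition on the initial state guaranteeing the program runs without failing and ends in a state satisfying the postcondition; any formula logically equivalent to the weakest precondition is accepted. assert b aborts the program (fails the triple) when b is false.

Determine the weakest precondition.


Working backward. After the program, the postcondition (y ≥ -1 → t ≠ 5) ∧ (¬(3*w + 4 > 9)) must hold; in canonical form it is (y ≥ -1 → t ≠ 5) ∧ (¬(3*w > 5)).
Before p := d: (y ≥ -1 → t ≠ 5) ∧ (¬(3*w > 5))
Before assert d + 3*t + 8 = 1 → 3*t - 9 ≥ -8: (d + 3*t = -7 → 3*t ≥ 1) ∧ (y ≥ -1 → t ≠ 5) ∧ (¬(3*w > 5))
Before y := 2*y: (d + 3*t = -7 → 3*t ≥ 1) ∧ (2*y ≥ -1 → t ≠ 5) ∧ (¬(3*w > 5))
Before y := w - 2*t - 5: (d + 3*t = -7 → 3*t ≥ 1) ∧ (2*w ≥ 4*t + 9 → t ≠ 5) ∧ (¬(3*w > 5))
Before skip: (d + 3*t = -7 → 3*t ≥ 1) ∧ (2*w ≥ 4*t + 9 → t ≠ 5) ∧ (¬(3*w > 5))
Answer: WP = (d + 3*t = -7 → 3*t ≥ 1) ∧ (2*w ≥ 4*t + 9 → t ≠ 5) ∧ (¬(3*w > 5))


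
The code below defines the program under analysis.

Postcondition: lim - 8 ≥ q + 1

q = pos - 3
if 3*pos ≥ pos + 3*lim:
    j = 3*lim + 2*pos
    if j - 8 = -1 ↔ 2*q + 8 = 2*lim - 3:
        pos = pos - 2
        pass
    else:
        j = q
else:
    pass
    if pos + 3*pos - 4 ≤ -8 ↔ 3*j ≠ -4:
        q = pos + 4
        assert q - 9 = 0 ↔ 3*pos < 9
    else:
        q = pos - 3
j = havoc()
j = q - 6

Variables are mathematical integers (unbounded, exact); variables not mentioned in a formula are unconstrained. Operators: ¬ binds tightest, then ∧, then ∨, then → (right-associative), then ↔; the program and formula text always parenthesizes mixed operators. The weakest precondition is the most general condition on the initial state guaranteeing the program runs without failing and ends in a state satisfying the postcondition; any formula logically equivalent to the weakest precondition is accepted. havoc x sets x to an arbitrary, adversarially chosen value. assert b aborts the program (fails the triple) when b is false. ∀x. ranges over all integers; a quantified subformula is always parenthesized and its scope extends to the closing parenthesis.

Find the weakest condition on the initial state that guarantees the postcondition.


Working backward. After the program, the postcondition lim - 8 ≥ q + 1 must hold; in canonical form it is lim ≥ q + 9.
Before j := q - 6: lim ≥ q + 9
Before havoc j: lim ≥ q + 9
Then branch requires ((3*lim + 2*pos = 7 ↔ 2*q = 2*lim - 11) → lim ≥ q + 9) ∧ ((¬(3*lim + 2*pos = 7 ↔ 2*q = 2*lim - 11)) → lim ≥ q + 9); else branch requires ((4*pos ≤ -4 ↔ 3*j ≠ -4) → ((pos = 5 ↔ 3*pos < 9) ∧ lim ≥ pos + 13)) ∧ ((¬(4*pos ≤ -4 ↔ 3*j ≠ -4)) → lim ≥ pos + 6).
Before the if: (2*pos ≥ 3*lim → (((3*lim + 2*pos = 7 ↔ 2*q = 2*lim - 11) → lim ≥ q + 9) ∧ ((¬(3*lim + 2*pos = 7 ↔ 2*q = 2*lim - 11)) → lim ≥ q + 9))) ∧ ((¬(2*pos ≥ 3*lim)) → (((4*pos ≤ -4 ↔ 3*j ≠ -4) → ((pos = 5 ↔ 3*pos < 9) ∧ lim ≥ pos + 13)) ∧ ((¬(4*pos ≤ -4 ↔ 3*j ≠ -4)) → lim ≥ pos + 6)))
Before q := pos - 3: (2*pos ≥ 3*lim → (((3*lim + 2*pos = 7 ↔ 2*pos = 2*lim - 5) → lim ≥ pos + 6) ∧ ((¬(3*lim + 2*pos = 7 ↔ 2*pos = 2*lim - 5)) → lim ≥ pos + 6))) ∧ ((¬(2*pos ≥ 3*lim)) → (((4*pos ≤ -4 ↔ 3*j ≠ -4) → ((pos = 5 ↔ 3*pos < 9) ∧ lim ≥ pos + 13)) ∧ ((¬(4*pos ≤ -4 ↔ 3*j ≠ -4)) → lim ≥ pos + 6)))
Answer: WP = (2*pos ≥ 3*lim → (((3*lim + 2*pos = 7 ↔ 2*pos = 2*lim - 5) → lim ≥ pos + 6) ∧ ((¬(3*lim + 2*pos = 7 ↔ 2*pos = 2*lim - 5)) → lim ≥ pos + 6))) ∧ ((¬(2*pos ≥ 3*lim)) → (((4*pos ≤ -4 ↔ 3*j ≠ -4) → ((pos = 5 ↔ 3*pos < 9) ∧ lim ≥ pos + 13)) ∧ ((¬(4*pos ≤ -4 ↔ 3*j ≠ -4)) → lim ≥ pos + 6)))


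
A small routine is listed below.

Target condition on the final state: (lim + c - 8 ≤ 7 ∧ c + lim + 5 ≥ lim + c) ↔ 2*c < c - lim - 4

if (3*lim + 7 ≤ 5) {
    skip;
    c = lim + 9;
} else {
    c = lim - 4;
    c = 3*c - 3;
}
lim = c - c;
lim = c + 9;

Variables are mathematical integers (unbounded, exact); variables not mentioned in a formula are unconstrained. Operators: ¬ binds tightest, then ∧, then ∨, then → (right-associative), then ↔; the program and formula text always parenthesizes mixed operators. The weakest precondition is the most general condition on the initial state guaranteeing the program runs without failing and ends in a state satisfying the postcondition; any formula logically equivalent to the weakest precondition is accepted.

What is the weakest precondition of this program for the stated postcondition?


Working backward. After the program, the postcondition (lim + c - 8 ≤ 7 ∧ c + lim + 5 ≥ lim + c) ↔ 2*c < c - lim - 4 must hold; in canonical form it is c + lim ≤ 15 ↔ c + lim < -4.
Before lim := c + 9: 2*c ≤ 6 ↔ 2*c < -13
Before lim := c - c: 2*c ≤ 6 ↔ 2*c < -13
Then branch requires 2*lim ≤ -12 ↔ 2*lim < -31; else branch requires 6*lim ≤ 36 ↔ 6*lim < 17.
Before the if: (3*lim ≤ -2 → (2*lim ≤ -12 ↔ 2*lim < -31)) ∧ ((¬(3*lim ≤ -2)) → (6*lim ≤ 36 ↔ 6*lim < 17))
Answer: WP = (3*lim ≤ -2 → (2*lim ≤ -12 ↔ 2*lim < -31)) ∧ ((¬(3*lim ≤ -2)) → (6*lim ≤ 36 ↔ 6*lim < 17))


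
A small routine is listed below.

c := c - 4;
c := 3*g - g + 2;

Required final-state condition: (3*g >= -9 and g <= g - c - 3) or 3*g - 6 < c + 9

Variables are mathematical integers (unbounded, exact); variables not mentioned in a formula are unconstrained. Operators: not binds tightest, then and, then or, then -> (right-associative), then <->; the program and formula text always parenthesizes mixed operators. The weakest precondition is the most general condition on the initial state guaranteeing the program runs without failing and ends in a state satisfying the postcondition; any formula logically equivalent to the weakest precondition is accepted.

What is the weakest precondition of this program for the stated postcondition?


Working backward. After the program, the postcondition (3*g >= -9 and g <= g - c - 3) or 3*g - 6 < c + 9 must hold; in canonical form it is (3*g >= -9 and c <= -3) or 3*g < c + 15.
Before c := 3*g - g + 2: (3*g >= -9 and 2*g <= -5) or g < 17
Before c := c - 4: (3*g >= -9 and 2*g <= -5) or g < 17
Answer: WP = (3*g >= -9 and 2*g <= -5) or g < 17


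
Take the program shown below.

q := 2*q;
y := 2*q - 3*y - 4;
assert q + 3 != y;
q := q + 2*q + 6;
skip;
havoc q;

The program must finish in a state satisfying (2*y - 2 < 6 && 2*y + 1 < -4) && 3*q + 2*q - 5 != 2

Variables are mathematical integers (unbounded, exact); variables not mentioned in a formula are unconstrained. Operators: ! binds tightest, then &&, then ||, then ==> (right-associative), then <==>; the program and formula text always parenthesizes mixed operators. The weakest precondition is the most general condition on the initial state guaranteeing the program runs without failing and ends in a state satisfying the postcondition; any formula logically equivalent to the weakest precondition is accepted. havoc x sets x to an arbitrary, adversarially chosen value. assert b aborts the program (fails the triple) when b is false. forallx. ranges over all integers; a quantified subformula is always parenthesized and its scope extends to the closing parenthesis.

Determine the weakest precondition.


Working backward. After the program, the postcondition (2*y - 2 < 6 && 2*y + 1 < -4) && 3*q + 2*q - 5 != 2 must hold; in canonical form it is 2*y < 8 && 2*y < -5 && 5*q != 7.
Before havoc q: forall q_1. (2*y < 8 && 2*y < -5 && 5*q_1 != 7)
Before skip: forall q_1. (2*y < 8 && 2*y < -5 && 5*q_1 != 7)
Before q := q + 2*q + 6: forall q_1. (2*y < 8 && 2*y < -5 && 5*q_1 != 7)
Before assert q + 3 != y: q != y - 3 && (forall q_1. (2*y < 8 && 2*y < -5 && 5*q_1 != 7))
Before y := 2*q - 3*y - 4: 3*y != q - 7 && (forall q_1. (4*q < 6*y + 16 && 4*q < 6*y + 3 && 5*q_1 != 7))
Before q := 2*q: 3*y != 2*q - 7 && (forall q_1. (8*q < 6*y + 16 && 8*q < 6*y + 3 && 5*q_1 != 7))
Answer: WP = 3*y != 2*q - 7 && (forall q_1. (8*q < 6*y + 16 && 8*q < 6*y + 3 && 5*q_1 != 7))


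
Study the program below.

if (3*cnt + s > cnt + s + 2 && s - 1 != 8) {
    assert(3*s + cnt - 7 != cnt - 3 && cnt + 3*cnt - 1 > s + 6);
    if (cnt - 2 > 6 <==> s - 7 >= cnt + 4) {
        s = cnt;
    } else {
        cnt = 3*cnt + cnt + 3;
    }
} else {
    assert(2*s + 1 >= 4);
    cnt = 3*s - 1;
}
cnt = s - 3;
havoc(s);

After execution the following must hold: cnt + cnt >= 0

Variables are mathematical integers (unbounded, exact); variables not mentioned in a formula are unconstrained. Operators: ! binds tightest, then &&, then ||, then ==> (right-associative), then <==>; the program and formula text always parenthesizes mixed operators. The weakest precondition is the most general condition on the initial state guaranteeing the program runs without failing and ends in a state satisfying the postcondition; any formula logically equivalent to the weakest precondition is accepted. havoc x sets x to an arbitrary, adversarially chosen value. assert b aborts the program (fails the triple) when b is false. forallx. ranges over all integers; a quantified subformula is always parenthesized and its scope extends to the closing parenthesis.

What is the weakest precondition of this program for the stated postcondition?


Working backward. After the program, the postcondition cnt + cnt >= 0 must hold; in canonical form it is 2*cnt >= 0.
Before havoc s: 2*cnt >= 0
Before cnt := s - 3: 2*s >= 6
Then branch requires 3*s != 4 && 4*cnt > s + 7 && ((cnt > 8 <==> s >= cnt + 11) ==> 2*cnt >= 6) && ((!(cnt > 8 <==> s >= cnt + 11)) ==> 2*s >= 6); else branch requires 2*s >= 3 && 2*s >= 6.
Before the if: ((2*cnt > 2 && s != 9) ==> (3*s != 4 && 4*cnt > s + 7 && ((cnt > 8 <==> s >= cnt + 11) ==> 2*cnt >= 6) && ((!(cnt > 8 <==> s >= cnt + 11)) ==> 2*s >= 6))) && ((!(2*cnt > 2 && s != 9)) ==> (2*s >= 3 && 2*s >= 6))
Answer: WP = ((2*cnt > 2 && s != 9) ==> (3*s != 4 && 4*cnt > s + 7 && ((cnt > 8 <==> s >= cnt + 11) ==> 2*cnt >= 6) && ((!(cnt > 8 <==> s >= cnt + 11)) ==> 2*s >= 6))) && ((!(2*cnt > 2 && s != 9)) ==> (2*s >= 3 && 2*s >= 6))


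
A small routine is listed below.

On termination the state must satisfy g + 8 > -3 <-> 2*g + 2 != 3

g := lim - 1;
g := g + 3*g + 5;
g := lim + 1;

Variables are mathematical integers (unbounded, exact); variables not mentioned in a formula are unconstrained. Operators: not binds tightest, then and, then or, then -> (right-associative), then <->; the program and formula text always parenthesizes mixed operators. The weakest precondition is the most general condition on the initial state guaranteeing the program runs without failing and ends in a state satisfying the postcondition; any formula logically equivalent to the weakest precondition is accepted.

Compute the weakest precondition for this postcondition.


Working backward. After the program, the postcondition g + 8 > -3 <-> 2*g + 2 != 3 must hold; in canonical form it is g > -11 <-> 2*g != 1.
Before g := lim + 1: lim > -12 <-> 2*lim != -1
Before g := g + 3*g + 5: lim > -12 <-> 2*lim != -1
Before g := lim - 1: lim > -12 <-> 2*lim != -1
Answer: WP = lim > -12 <-> 2*lim != -1


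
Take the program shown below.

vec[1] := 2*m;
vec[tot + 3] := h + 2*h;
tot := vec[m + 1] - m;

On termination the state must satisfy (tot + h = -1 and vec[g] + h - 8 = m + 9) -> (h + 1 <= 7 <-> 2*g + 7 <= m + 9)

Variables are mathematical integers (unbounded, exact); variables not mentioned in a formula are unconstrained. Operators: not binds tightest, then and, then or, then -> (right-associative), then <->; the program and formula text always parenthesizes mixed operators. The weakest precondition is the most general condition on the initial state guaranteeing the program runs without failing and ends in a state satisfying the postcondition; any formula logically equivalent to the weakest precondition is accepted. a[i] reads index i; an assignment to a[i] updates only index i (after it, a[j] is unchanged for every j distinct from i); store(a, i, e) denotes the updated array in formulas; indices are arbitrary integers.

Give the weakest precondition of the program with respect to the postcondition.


Working backward. After the program, the postcondition (tot + h = -1 and vec[g] + h - 8 = m + 9) -> (h + 1 <= 7 <-> 2*g + 7 <= m + 9) must hold; in canonical form it is (h + tot = -1 and vec[g] + h = m + 17) -> (h <= 6 <-> 2*g <= m + 2).
Before tot := vec[m + 1] - m: (vec[m + 1] + h = m - 1 and vec[g] + h = m + 17) -> (h <= 6 <-> 2*g <= m + 2)
Before vec[tot + 3] := h + 2*h: (store(vec, tot + 3, 3*h)[m + 1] + h = m - 1 and store(vec, tot + 3, 3*h)[g] + h = m + 17) -> (h <= 6 <-> 2*g <= m + 2)
Before vec[1] := 2*m: (store(store(vec, 1, 2*m), tot + 3, 3*h)[m + 1] + h = m - 1 and store(store(vec, 1, 2*m), tot + 3, 3*h)[g] + h = m + 17) -> (h <= 6 <-> 2*g <= m + 2)
Answer: WP = (store(store(vec, 1, 2*m), tot + 3, 3*h)[m + 1] + h = m - 1 and store(store(vec, 1, 2*m), tot + 3, 3*h)[g] + h = m + 17) -> (h <= 6 <-> 2*g <= m + 2)


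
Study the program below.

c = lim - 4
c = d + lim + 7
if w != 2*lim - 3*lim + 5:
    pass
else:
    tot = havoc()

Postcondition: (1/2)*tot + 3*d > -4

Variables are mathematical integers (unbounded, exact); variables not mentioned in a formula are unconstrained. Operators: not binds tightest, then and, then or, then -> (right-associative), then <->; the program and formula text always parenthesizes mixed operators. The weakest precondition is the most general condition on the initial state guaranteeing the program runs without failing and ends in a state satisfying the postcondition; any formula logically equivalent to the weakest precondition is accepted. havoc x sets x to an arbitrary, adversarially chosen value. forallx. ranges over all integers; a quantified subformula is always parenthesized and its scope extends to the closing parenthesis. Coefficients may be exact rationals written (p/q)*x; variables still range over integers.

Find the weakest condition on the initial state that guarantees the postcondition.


Working backward. After the program, the postcondition (1/2)*tot + 3*d > -4 must hold; in canonical form it is 3*d + (1/2)*tot > -4.
Then branch requires 3*d + (1/2)*tot > -4; else branch requires forall tot_1. 3*d + (1/2)*tot_1 > -4.
Before the if: (lim + w != 5 -> 3*d + (1/2)*tot > -4) and ((not (lim + w != 5)) -> (forall tot_1. 3*d + (1/2)*tot_1 > -4))
Before c := d + lim + 7: (lim + w != 5 -> 3*d + (1/2)*tot > -4) and ((not (lim + w != 5)) -> (forall tot_1. 3*d + (1/2)*tot_1 > -4))
Before c := lim - 4: (lim + w != 5 -> 3*d + (1/2)*tot > -4) and ((not (lim + w != 5)) -> (forall tot_1. 3*d + (1/2)*tot_1 > -4))
Answer: WP = (lim + w != 5 -> 3*d + (1/2)*tot > -4) and ((not (lim + w != 5)) -> (forall tot_1. 3*d + (1/2)*tot_1 > -4))


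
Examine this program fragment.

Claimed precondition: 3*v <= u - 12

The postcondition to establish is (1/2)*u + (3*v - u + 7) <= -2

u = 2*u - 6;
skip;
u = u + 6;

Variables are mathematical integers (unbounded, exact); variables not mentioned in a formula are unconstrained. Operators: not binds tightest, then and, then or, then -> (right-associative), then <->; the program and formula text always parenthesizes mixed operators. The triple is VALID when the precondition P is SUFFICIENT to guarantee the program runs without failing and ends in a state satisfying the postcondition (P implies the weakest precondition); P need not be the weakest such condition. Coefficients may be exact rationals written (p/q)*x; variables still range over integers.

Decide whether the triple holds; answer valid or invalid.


Working backward. After the program, the postcondition (1/2)*u + (3*v - u + 7) <= -2 must hold; in canonical form it is 3*v <= (1/2)*u - 9.
Before u := u + 6: 3*v <= (1/2)*u - 6
Before skip: 3*v <= (1/2)*u - 6
Before u := 2*u - 6: 3*v <= u - 9
The weakest precondition is 3*v <= u - 9.
Check whether 3*v <= u - 12 implies it.
Every state satisfying the precondition satisfies the weakest precondition: the implication holds.
Answer: valid


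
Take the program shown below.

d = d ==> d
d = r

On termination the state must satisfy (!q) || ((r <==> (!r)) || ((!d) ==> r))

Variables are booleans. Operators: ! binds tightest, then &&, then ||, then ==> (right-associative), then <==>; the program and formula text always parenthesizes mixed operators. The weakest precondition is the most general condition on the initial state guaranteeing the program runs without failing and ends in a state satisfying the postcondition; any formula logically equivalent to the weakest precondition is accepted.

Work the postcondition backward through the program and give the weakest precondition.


Working backward. After the program, the postcondition (!q) || ((r <==> (!r)) || ((!d) ==> r)) must hold; in canonical form it is (!q) || (r <==> (!r)) || ((!d) ==> r).
Before d := r: (!q) || (r <==> (!r)) || ((!r) ==> r)
Before d := d ==> d: (!q) || (r <==> (!r)) || ((!r) ==> r)
Answer: WP = (!q) || (r <==> (!r)) || ((!r) ==> r)


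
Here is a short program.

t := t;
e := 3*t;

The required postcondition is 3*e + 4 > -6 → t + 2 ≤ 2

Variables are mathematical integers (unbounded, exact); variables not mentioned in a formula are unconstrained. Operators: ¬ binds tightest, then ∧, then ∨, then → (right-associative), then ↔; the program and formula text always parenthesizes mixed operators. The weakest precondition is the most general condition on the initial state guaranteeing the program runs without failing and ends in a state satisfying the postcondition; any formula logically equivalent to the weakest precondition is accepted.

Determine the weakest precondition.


Working backward. After the program, the postcondition 3*e + 4 > -6 → t + 2 ≤ 2 must hold; in canonical form it is 3*e > -10 → t ≤ 0.
Before e := 3*t: 9*t > -10 → t ≤ 0
Before t := t: 9*t > -10 → t ≤ 0
Answer: WP = 9*t > -10 → t ≤ 0


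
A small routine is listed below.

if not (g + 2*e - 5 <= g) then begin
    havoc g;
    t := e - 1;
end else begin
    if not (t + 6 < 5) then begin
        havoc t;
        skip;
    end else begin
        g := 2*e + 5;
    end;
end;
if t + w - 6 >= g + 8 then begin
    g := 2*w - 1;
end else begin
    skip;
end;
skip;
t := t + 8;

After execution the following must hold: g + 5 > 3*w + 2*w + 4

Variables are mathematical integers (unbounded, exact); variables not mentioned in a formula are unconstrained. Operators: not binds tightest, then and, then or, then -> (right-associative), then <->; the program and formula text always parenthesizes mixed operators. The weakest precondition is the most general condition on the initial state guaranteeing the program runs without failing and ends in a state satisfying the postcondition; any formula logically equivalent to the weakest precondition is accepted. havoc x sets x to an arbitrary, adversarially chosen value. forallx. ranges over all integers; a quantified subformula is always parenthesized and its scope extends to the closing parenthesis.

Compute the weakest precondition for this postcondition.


Working backward. After the program, the postcondition g + 5 > 3*w + 2*w + 4 must hold; in canonical form it is g > 5*w - 1.
Before t := t + 8: g > 5*w - 1
Before skip: g > 5*w - 1
Then branch requires 3*w < 0; else branch requires g > 5*w - 1.
Before the if: (t + w >= g + 14 -> 3*w < 0) and ((not (t + w >= g + 14)) -> g > 5*w - 1)
Then branch requires forall g_1. ((e + w >= g_1 + 15 -> 3*w < 0) and ((not (e + w >= g_1 + 15)) -> g_1 > 5*w - 1)); else branch requires ((not (t < -1)) -> (forall t_1. ((t_1 + w >= g + 14 -> 3*w < 0) and ((not (t_1 + w >= g + 14)) -> g > 5*w - 1)))) and (t < -1 -> ((t + w >= 2*e + 19 -> 3*w < 0) and ((not (t + w >= 2*e + 19)) -> 2*e > 5*w - 6))).
Before the if: ((not (2*e <= 5)) -> (forall g_1. ((e + w >= g_1 + 15 -> 3*w < 0) and ((not (e + w >= g_1 + 15)) -> g_1 > 5*w - 1)))) and (2*e <= 5 -> (((not (t < -1)) -> (forall t_1. ((t_1 + w >= g + 14 -> 3*w < 0) and ((not (t_1 + w >= g + 14)) -> g > 5*w - 1)))) and (t < -1 -> ((t + w >= 2*e + 19 -> 3*w < 0) and ((not (t + w >= 2*e + 19)) -> 2*e > 5*w - 6)))))
Answer: WP = ((not (2*e <= 5)) -> (forall g_1. ((e + w >= g_1 + 15 -> 3*w < 0) and ((not (e + w >= g_1 + 15)) -> g_1 > 5*w - 1)))) and (2*e <= 5 -> (((not (t < -1)) -> (forall t_1. ((t_1 + w >= g + 14 -> 3*w < 0) and ((not (t_1 + w >= g + 14)) -> g > 5*w - 1)))) and (t < -1 -> ((t + w >= 2*e + 19 -> 3*w < 0) and ((not (t + w >= 2*e + 19)) -> 2*e > 5*w - 6)))))
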